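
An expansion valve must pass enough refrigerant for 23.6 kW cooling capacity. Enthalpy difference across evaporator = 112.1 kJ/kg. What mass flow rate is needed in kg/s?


m_dot = Q / dh
m_dot = 23.6 / 112.1
m_dot = 0.2105 kg/s

0.2105


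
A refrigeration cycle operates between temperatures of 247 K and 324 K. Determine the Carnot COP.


dT = 324 - 247 = 77 K
COP_carnot = T_cold / dT = 247 / 77
COP_carnot = 3.208

3.208


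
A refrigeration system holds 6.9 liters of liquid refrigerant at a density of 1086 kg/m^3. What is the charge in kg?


Charge = V * rho / 1000
Charge = 6.9 * 1086 / 1000
Charge = 7.49 kg

7.49


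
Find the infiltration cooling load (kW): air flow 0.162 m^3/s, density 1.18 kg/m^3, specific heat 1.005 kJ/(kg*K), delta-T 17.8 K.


Q = V_dot * rho * cp * dT
Q = 0.162 * 1.18 * 1.005 * 17.8
Q = 3.42 kW

3.42


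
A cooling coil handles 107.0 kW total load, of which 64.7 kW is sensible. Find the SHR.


SHR = Q_sensible / Q_total
SHR = 64.7 / 107.0
SHR = 0.605

0.605


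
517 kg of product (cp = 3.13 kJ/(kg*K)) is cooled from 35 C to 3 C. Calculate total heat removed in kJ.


dT = 35 - (3) = 32 K
Q = m * cp * dT = 517 * 3.13 * 32
Q = 51783 kJ

51783


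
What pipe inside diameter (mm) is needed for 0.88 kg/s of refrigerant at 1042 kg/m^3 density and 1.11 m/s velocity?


A = m_dot / (rho * v) = 0.88 / (1042 * 1.11) = 0.000760837613 m^2
d = sqrt(4*A/pi) * 1000
d = 31.1 mm

31.1


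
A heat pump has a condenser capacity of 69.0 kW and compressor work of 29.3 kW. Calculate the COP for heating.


COP_hp = Q_cond / W
COP_hp = 69.0 / 29.3
COP_hp = 2.355

2.355


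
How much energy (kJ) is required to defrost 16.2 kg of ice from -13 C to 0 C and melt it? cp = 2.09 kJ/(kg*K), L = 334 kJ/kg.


Sensible heat = cp * dT = 2.09 * 13 = 27.17 kJ/kg
Total per kg = 27.17 + 334 = 361.17 kJ/kg
Q = m * total = 16.2 * 361.17
Q = 5851.0 kJ

5851.0


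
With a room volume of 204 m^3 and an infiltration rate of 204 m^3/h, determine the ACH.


ACH = flow / volume
ACH = 204 / 204
ACH = 1.0

1.0


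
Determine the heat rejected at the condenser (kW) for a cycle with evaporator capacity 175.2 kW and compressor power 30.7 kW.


Q_cond = Q_evap + W
Q_cond = 175.2 + 30.7
Q_cond = 205.9 kW

205.9


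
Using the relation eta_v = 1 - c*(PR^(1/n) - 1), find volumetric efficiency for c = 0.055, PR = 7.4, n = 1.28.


PR^(1/n) = 7.4^(1/1.28) = 4.77625253
eta_v = 1 - 0.055 * (4.77625253 - 1)
eta_v = 0.7923

0.7923


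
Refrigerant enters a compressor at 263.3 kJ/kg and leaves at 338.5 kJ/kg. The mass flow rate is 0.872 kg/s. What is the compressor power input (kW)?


dh = 338.5 - 263.3 = 75.2 kJ/kg
W = m_dot * dh = 0.872 * 75.2 = 65.57 kW

65.57


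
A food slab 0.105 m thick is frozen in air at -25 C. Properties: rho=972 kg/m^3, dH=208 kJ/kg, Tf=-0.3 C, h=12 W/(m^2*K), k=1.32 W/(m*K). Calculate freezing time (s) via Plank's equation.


dT = -0.3 - (-25) = 24.7 K
term1 = a/(2h) = 0.105/(2*12) = 0.004375
term2 = a^2/(8k) = 0.105^2/(8*1.32) = 0.001044034091
t = rho*dH*1000/dT * (term1 + term2)
t = 972*208*1000/24.7 * (0.004375 + 0.001044034091)
t = 44356 s

44356


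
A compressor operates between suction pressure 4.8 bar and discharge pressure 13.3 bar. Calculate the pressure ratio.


PR = P_high / P_low
PR = 13.3 / 4.8
PR = 2.771

2.771


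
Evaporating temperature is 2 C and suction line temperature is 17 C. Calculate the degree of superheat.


Superheat = T_suction - T_evap
Superheat = 17 - (2)
Superheat = 15 K

15


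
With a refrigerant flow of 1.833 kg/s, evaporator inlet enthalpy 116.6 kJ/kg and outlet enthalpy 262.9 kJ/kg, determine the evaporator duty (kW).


dh = 262.9 - 116.6 = 146.3 kJ/kg
Q_evap = m_dot * dh = 1.833 * 146.3
Q_evap = 268.17 kW

268.17


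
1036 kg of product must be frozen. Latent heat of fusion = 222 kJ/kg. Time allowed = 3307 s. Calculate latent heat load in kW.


Q_lat = m * h_fg / t
Q_lat = 1036 * 222 / 3307
Q_lat = 69.55 kW

69.55


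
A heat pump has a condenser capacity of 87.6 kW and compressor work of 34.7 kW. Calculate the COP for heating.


COP_hp = Q_cond / W
COP_hp = 87.6 / 34.7
COP_hp = 2.524

2.524


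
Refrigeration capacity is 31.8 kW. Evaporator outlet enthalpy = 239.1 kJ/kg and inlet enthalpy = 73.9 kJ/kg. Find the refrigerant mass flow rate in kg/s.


dh = 239.1 - 73.9 = 165.2 kJ/kg
m_dot = Q / dh = 31.8 / 165.2 = 0.1925 kg/s

0.1925


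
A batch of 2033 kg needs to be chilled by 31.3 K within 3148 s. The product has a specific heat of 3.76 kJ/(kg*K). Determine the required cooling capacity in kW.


Q = m * cp * dT / t
Q = 2033 * 3.76 * 31.3 / 3148
Q = 76.004 kW

76.004


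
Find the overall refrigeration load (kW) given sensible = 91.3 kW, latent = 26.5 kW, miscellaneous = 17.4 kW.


Q_total = Q_s + Q_l + Q_misc
Q_total = 91.3 + 26.5 + 17.4
Q_total = 135.2 kW

135.2


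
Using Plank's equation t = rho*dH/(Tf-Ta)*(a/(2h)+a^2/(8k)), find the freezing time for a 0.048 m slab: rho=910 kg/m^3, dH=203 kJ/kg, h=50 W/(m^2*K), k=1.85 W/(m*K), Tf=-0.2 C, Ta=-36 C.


dT = -0.2 - (-36) = 35.8 K
term1 = a/(2h) = 0.048/(2*50) = 0.00048
term2 = a^2/(8k) = 0.048^2/(8*1.85) = 0.0001556756757
t = rho*dH*1000/dT * (term1 + term2)
t = 910*203*1000/35.8 * (0.00048 + 0.0001556756757)
t = 3280 s

3280


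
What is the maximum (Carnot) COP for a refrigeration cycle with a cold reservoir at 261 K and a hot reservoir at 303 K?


dT = 303 - 261 = 42 K
COP_carnot = T_cold / dT = 261 / 42
COP_carnot = 6.214

6.214


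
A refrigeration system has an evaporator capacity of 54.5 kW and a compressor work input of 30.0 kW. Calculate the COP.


COP = Q_evap / W
COP = 54.5 / 30.0
COP = 1.817

1.817


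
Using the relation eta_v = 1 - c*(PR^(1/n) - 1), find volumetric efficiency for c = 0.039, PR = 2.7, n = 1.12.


PR^(1/n) = 2.7^(1/1.12) = 2.42742722
eta_v = 1 - 0.039 * (2.42742722 - 1)
eta_v = 0.9443

0.9443


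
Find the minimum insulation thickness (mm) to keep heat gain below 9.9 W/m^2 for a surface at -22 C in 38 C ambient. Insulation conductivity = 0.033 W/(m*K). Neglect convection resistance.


dT = 38 - (-22) = 60 K
thickness = k * dT / q_max * 1000
thickness = 0.033 * 60 / 9.9 * 1000
thickness = 200.0 mm

200.0


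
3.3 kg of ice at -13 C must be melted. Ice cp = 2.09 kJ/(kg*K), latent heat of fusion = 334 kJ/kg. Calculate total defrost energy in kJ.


Sensible heat = cp * dT = 2.09 * 13 = 27.17 kJ/kg
Total per kg = 27.17 + 334 = 361.17 kJ/kg
Q = m * total = 3.3 * 361.17
Q = 1191.9 kJ

1191.9


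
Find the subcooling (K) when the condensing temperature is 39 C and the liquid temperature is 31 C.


Subcooling = T_cond - T_liquid
Subcooling = 39 - 31
Subcooling = 8 K

8


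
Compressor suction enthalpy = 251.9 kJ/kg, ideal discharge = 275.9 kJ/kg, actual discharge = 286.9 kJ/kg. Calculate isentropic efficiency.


dh_ideal = 275.9 - 251.9 = 24.0 kJ/kg
dh_actual = 286.9 - 251.9 = 35.0 kJ/kg
eta_s = dh_ideal / dh_actual = 24.0 / 35.0
eta_s = 0.6857

0.6857


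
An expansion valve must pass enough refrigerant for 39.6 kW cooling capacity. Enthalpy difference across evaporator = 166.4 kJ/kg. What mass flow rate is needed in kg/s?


m_dot = Q / dh
m_dot = 39.6 / 166.4
m_dot = 0.238 kg/s

0.238


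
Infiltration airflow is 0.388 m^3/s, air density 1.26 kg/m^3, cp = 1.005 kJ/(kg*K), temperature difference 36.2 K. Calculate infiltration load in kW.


Q = V_dot * rho * cp * dT
Q = 0.388 * 1.26 * 1.005 * 36.2
Q = 17.786 kW

17.786


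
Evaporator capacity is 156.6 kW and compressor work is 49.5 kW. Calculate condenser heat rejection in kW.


Q_cond = Q_evap + W
Q_cond = 156.6 + 49.5
Q_cond = 206.1 kW

206.1


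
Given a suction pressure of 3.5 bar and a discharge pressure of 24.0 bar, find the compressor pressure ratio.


PR = P_high / P_low
PR = 24.0 / 3.5
PR = 6.857

6.857


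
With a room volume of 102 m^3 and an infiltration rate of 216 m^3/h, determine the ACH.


ACH = flow / volume
ACH = 216 / 102
ACH = 2.118

2.118


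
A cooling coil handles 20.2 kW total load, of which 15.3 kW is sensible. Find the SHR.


SHR = Q_sensible / Q_total
SHR = 15.3 / 20.2
SHR = 0.757

0.757


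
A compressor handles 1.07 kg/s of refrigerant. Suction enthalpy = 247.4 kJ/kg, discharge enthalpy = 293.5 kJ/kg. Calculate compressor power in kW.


dh = 293.5 - 247.4 = 46.1 kJ/kg
W = m_dot * dh = 1.07 * 46.1 = 49.33 kW

49.33


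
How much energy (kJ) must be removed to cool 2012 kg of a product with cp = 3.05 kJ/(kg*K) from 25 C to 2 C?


dT = 25 - (2) = 23 K
Q = m * cp * dT = 2012 * 3.05 * 23
Q = 141142 kJ

141142


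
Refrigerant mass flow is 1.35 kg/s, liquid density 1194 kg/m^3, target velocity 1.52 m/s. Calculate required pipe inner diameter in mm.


A = m_dot / (rho * v) = 1.35 / (1194 * 1.52) = 0.0007438508331 m^2
d = sqrt(4*A/pi) * 1000
d = 30.8 mm

30.8


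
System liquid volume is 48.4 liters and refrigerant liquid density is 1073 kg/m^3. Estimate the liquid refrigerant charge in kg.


Charge = V * rho / 1000
Charge = 48.4 * 1073 / 1000
Charge = 51.93 kg

51.93


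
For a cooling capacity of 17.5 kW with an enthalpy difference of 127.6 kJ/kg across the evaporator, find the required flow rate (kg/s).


m_dot = Q / dh
m_dot = 17.5 / 127.6
m_dot = 0.1371 kg/s

0.1371


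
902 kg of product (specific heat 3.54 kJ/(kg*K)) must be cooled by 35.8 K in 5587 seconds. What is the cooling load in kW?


Q = m * cp * dT / t
Q = 902 * 3.54 * 35.8 / 5587
Q = 20.46 kW

20.46


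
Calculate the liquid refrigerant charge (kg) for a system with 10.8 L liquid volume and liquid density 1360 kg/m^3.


Charge = V * rho / 1000
Charge = 10.8 * 1360 / 1000
Charge = 14.69 kg

14.69


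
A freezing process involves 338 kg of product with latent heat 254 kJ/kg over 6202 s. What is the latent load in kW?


Q_lat = m * h_fg / t
Q_lat = 338 * 254 / 6202
Q_lat = 13.84 kW

13.84


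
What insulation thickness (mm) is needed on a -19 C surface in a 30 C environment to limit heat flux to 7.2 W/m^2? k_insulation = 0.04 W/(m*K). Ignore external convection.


dT = 30 - (-19) = 49 K
thickness = k * dT / q_max * 1000
thickness = 0.04 * 49 / 7.2 * 1000
thickness = 272.2 mm

272.2


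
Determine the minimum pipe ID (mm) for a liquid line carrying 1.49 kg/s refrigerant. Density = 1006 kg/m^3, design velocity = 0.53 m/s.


A = m_dot / (rho * v) = 1.49 / (1006 * 0.53) = 0.002794553434 m^2
d = sqrt(4*A/pi) * 1000
d = 59.7 mm

59.7


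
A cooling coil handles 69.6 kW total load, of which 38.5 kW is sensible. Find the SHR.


SHR = Q_sensible / Q_total
SHR = 38.5 / 69.6
SHR = 0.553

0.553


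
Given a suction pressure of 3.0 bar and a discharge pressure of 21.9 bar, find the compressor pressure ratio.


PR = P_high / P_low
PR = 21.9 / 3.0
PR = 7.3

7.3


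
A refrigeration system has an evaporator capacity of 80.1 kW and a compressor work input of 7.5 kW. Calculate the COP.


COP = Q_evap / W
COP = 80.1 / 7.5
COP = 10.68

10.68


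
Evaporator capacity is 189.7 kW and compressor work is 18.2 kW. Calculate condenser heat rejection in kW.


Q_cond = Q_evap + W
Q_cond = 189.7 + 18.2
Q_cond = 207.9 kW

207.9


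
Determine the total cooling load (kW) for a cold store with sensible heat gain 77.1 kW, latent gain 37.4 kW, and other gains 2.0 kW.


Q_total = Q_s + Q_l + Q_misc
Q_total = 77.1 + 37.4 + 2.0
Q_total = 116.5 kW

116.5


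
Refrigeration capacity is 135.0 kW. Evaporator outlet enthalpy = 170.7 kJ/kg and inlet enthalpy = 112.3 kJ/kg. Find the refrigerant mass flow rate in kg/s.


dh = 170.7 - 112.3 = 58.4 kJ/kg
m_dot = Q / dh = 135.0 / 58.4 = 2.3116 kg/s

2.3116


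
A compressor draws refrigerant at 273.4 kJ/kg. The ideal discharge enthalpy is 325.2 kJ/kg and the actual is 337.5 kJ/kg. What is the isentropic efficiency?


dh_ideal = 325.2 - 273.4 = 51.8 kJ/kg
dh_actual = 337.5 - 273.4 = 64.1 kJ/kg
eta_s = dh_ideal / dh_actual = 51.8 / 64.1
eta_s = 0.8081

0.8081


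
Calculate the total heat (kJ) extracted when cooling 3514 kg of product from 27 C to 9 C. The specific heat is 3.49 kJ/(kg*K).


dT = 27 - (9) = 18 K
Q = m * cp * dT = 3514 * 3.49 * 18
Q = 220749 kJ

220749


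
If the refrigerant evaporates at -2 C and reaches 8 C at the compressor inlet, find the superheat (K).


Superheat = T_suction - T_evap
Superheat = 8 - (-2)
Superheat = 10 K

10


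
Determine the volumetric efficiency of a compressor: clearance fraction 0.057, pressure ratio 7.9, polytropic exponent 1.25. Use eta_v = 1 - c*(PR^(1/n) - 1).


PR^(1/n) = 7.9^(1/1.25) = 5.22518502
eta_v = 1 - 0.057 * (5.22518502 - 1)
eta_v = 0.7592

0.7592


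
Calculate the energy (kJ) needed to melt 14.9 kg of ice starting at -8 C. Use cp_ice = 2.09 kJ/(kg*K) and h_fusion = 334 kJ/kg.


Sensible heat = cp * dT = 2.09 * 8 = 16.72 kJ/kg
Total per kg = 16.72 + 334 = 350.72 kJ/kg
Q = m * total = 14.9 * 350.72
Q = 5225.7 kJ

5225.7


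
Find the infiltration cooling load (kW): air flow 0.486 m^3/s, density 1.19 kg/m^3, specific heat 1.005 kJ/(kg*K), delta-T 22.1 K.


Q = V_dot * rho * cp * dT
Q = 0.486 * 1.19 * 1.005 * 22.1
Q = 12.845 kW

12.845


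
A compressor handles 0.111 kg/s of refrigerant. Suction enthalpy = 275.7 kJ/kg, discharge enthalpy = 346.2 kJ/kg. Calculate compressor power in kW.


dh = 346.2 - 275.7 = 70.5 kJ/kg
W = m_dot * dh = 0.111 * 70.5 = 7.83 kW

7.83


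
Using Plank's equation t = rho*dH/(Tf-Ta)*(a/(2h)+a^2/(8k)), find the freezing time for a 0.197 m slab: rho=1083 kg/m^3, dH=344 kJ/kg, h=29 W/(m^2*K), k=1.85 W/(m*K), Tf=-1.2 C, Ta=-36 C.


dT = -1.2 - (-36) = 34.8 K
term1 = a/(2h) = 0.197/(2*29) = 0.003396551724
term2 = a^2/(8k) = 0.197^2/(8*1.85) = 0.00262222973
t = rho*dH*1000/dT * (term1 + term2)
t = 1083*344*1000/34.8 * (0.003396551724 + 0.00262222973)
t = 64434 s

64434


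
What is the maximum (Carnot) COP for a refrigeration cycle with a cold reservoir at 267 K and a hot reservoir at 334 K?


dT = 334 - 267 = 67 K
COP_carnot = T_cold / dT = 267 / 67
COP_carnot = 3.985

3.985


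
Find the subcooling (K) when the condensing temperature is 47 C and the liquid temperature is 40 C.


Subcooling = T_cond - T_liquid
Subcooling = 47 - 40
Subcooling = 7 K

7


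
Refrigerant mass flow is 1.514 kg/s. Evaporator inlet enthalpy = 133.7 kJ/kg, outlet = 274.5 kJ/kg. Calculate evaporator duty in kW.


dh = 274.5 - 133.7 = 140.8 kJ/kg
Q_evap = m_dot * dh = 1.514 * 140.8
Q_evap = 213.17 kW

213.17


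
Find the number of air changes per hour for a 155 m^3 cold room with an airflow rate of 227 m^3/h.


ACH = flow / volume
ACH = 227 / 155
ACH = 1.465

1.465


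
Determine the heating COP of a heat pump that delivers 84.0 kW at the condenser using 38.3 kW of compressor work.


COP_hp = Q_cond / W
COP_hp = 84.0 / 38.3
COP_hp = 2.193

2.193


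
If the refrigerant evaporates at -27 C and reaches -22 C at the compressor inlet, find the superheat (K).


Superheat = T_suction - T_evap
Superheat = -22 - (-27)
Superheat = 5 K

5


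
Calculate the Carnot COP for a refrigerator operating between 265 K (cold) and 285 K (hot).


dT = 285 - 265 = 20 K
COP_carnot = T_cold / dT = 265 / 20
COP_carnot = 13.25

13.25


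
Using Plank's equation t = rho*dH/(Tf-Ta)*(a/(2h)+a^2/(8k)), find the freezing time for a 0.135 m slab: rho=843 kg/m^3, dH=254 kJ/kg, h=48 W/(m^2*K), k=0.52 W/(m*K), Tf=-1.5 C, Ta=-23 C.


dT = -1.5 - (-23) = 21.5 K
term1 = a/(2h) = 0.135/(2*48) = 0.00140625
term2 = a^2/(8k) = 0.135^2/(8*0.52) = 0.004381009615
t = rho*dH*1000/dT * (term1 + term2)
t = 843*254*1000/21.5 * (0.00140625 + 0.004381009615)
t = 57636 s

57636


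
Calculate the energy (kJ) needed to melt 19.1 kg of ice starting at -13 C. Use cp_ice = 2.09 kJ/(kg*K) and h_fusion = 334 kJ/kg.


Sensible heat = cp * dT = 2.09 * 13 = 27.17 kJ/kg
Total per kg = 27.17 + 334 = 361.17 kJ/kg
Q = m * total = 19.1 * 361.17
Q = 6898.3 kJ

6898.3


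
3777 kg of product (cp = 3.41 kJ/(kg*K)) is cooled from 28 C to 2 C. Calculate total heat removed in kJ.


dT = 28 - (2) = 26 K
Q = m * cp * dT = 3777 * 3.41 * 26
Q = 334869 kJ

334869


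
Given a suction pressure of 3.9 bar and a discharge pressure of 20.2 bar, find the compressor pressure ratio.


PR = P_high / P_low
PR = 20.2 / 3.9
PR = 5.179

5.179


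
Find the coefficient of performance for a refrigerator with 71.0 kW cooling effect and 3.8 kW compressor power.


COP = Q_evap / W
COP = 71.0 / 3.8
COP = 18.684

18.684


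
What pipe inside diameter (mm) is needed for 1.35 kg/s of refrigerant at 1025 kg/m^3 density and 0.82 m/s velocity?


A = m_dot / (rho * v) = 1.35 / (1025 * 0.82) = 0.001606186794 m^2
d = sqrt(4*A/pi) * 1000
d = 45.2 mm

45.2


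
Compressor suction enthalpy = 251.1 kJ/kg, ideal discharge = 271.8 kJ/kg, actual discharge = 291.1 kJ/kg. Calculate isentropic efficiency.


dh_ideal = 271.8 - 251.1 = 20.7 kJ/kg
dh_actual = 291.1 - 251.1 = 40.0 kJ/kg
eta_s = dh_ideal / dh_actual = 20.7 / 40.0
eta_s = 0.5175

0.5175


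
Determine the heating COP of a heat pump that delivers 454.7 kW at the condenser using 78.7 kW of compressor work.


COP_hp = Q_cond / W
COP_hp = 454.7 / 78.7
COP_hp = 5.778

5.778


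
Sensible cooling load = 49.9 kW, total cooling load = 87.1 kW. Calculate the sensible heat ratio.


SHR = Q_sensible / Q_total
SHR = 49.9 / 87.1
SHR = 0.573

0.573


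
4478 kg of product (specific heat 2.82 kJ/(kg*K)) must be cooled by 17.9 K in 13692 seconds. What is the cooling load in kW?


Q = m * cp * dT / t
Q = 4478 * 2.82 * 17.9 / 13692
Q = 16.509 kW

16.509


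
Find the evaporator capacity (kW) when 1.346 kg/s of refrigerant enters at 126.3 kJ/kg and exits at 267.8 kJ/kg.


dh = 267.8 - 126.3 = 141.5 kJ/kg
Q_evap = m_dot * dh = 1.346 * 141.5
Q_evap = 190.46 kW

190.46


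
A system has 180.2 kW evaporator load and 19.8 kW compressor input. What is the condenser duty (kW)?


Q_cond = Q_evap + W
Q_cond = 180.2 + 19.8
Q_cond = 200.0 kW

200.0


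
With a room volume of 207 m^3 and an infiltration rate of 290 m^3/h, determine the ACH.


ACH = flow / volume
ACH = 290 / 207
ACH = 1.401

1.401


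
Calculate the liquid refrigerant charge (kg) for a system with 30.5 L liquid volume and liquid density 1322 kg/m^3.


Charge = V * rho / 1000
Charge = 30.5 * 1322 / 1000
Charge = 40.32 kg

40.32


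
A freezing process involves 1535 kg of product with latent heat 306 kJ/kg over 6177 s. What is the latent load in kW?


Q_lat = m * h_fg / t
Q_lat = 1535 * 306 / 6177
Q_lat = 76.04 kW

76.04


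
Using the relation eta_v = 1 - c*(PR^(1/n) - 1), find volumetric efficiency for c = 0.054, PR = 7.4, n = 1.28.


PR^(1/n) = 7.4^(1/1.28) = 4.77625253
eta_v = 1 - 0.054 * (4.77625253 - 1)
eta_v = 0.7961

0.7961


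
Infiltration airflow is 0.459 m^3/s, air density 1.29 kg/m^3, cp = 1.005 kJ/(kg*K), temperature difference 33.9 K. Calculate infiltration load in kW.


Q = V_dot * rho * cp * dT
Q = 0.459 * 1.29 * 1.005 * 33.9
Q = 20.173 kW

20.173


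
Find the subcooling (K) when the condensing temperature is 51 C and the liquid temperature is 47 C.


Subcooling = T_cond - T_liquid
Subcooling = 51 - 47
Subcooling = 4 K

4


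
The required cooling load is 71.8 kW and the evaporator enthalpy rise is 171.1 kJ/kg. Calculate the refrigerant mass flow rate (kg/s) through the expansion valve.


m_dot = Q / dh
m_dot = 71.8 / 171.1
m_dot = 0.4196 kg/s

0.4196


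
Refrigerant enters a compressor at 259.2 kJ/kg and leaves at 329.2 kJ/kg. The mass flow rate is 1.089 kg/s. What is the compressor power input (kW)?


dh = 329.2 - 259.2 = 70.0 kJ/kg
W = m_dot * dh = 1.089 * 70.0 = 76.23 kW

76.23


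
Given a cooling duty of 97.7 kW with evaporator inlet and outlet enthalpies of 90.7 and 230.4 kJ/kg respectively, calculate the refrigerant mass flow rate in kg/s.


dh = 230.4 - 90.7 = 139.7 kJ/kg
m_dot = Q / dh = 97.7 / 139.7 = 0.6994 kg/s

0.6994


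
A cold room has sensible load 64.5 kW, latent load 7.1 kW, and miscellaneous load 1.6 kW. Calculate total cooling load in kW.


Q_total = Q_s + Q_l + Q_misc
Q_total = 64.5 + 7.1 + 1.6
Q_total = 73.2 kW

73.2


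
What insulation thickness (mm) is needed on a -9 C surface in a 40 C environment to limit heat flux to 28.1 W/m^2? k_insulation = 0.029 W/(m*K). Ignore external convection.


dT = 40 - (-9) = 49 K
thickness = k * dT / q_max * 1000
thickness = 0.029 * 49 / 28.1 * 1000
thickness = 50.6 mm

50.6


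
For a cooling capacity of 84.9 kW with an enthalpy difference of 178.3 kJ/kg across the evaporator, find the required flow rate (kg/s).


m_dot = Q / dh
m_dot = 84.9 / 178.3
m_dot = 0.4762 kg/s

0.4762


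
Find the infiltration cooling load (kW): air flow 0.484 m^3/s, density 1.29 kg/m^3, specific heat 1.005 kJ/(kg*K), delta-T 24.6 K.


Q = V_dot * rho * cp * dT
Q = 0.484 * 1.29 * 1.005 * 24.6
Q = 15.436 kW

15.436


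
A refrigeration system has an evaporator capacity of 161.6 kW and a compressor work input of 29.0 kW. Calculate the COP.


COP = Q_evap / W
COP = 161.6 / 29.0
COP = 5.572

5.572


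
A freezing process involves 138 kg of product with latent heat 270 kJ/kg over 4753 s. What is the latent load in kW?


Q_lat = m * h_fg / t
Q_lat = 138 * 270 / 4753
Q_lat = 7.84 kW

7.84


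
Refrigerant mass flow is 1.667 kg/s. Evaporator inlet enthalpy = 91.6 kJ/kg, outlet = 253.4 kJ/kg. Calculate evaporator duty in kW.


dh = 253.4 - 91.6 = 161.8 kJ/kg
Q_evap = m_dot * dh = 1.667 * 161.8
Q_evap = 269.72 kW

269.72


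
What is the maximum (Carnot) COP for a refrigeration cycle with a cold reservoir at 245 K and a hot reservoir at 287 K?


dT = 287 - 245 = 42 K
COP_carnot = T_cold / dT = 245 / 42
COP_carnot = 5.833

5.833


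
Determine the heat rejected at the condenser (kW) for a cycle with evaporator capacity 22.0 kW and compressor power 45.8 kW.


Q_cond = Q_evap + W
Q_cond = 22.0 + 45.8
Q_cond = 67.8 kW

67.8


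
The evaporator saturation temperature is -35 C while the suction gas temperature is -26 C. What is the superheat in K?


Superheat = T_suction - T_evap
Superheat = -26 - (-35)
Superheat = 9 K

9


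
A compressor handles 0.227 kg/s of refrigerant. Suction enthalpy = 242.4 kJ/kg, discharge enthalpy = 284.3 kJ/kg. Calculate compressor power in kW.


dh = 284.3 - 242.4 = 41.9 kJ/kg
W = m_dot * dh = 0.227 * 41.9 = 9.51 kW

9.51


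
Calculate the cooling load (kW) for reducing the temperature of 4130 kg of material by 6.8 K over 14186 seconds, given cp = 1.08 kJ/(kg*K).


Q = m * cp * dT / t
Q = 4130 * 1.08 * 6.8 / 14186
Q = 2.138 kW

2.138


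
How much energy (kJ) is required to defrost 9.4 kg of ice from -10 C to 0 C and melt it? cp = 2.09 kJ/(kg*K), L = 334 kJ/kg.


Sensible heat = cp * dT = 2.09 * 10 = 20.9 kJ/kg
Total per kg = 20.9 + 334 = 354.9 kJ/kg
Q = m * total = 9.4 * 354.9
Q = 3336.1 kJ

3336.1


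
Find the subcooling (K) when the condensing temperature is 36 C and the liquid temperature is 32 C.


Subcooling = T_cond - T_liquid
Subcooling = 36 - 32
Subcooling = 4 K

4


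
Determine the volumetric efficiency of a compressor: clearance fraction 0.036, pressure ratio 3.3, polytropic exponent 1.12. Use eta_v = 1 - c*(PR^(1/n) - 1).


PR^(1/n) = 3.3^(1/1.12) = 2.90374767
eta_v = 1 - 0.036 * (2.90374767 - 1)
eta_v = 0.9315

0.9315


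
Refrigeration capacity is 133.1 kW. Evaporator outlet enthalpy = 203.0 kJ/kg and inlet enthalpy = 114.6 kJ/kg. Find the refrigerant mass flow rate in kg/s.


dh = 203.0 - 114.6 = 88.4 kJ/kg
m_dot = Q / dh = 133.1 / 88.4 = 1.5057 kg/s

1.5057


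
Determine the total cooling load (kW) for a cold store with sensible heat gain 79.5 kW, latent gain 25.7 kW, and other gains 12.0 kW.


Q_total = Q_s + Q_l + Q_misc
Q_total = 79.5 + 25.7 + 12.0
Q_total = 117.2 kW

117.2


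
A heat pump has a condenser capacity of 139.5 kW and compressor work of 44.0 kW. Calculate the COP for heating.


COP_hp = Q_cond / W
COP_hp = 139.5 / 44.0
COP_hp = 3.17

3.17


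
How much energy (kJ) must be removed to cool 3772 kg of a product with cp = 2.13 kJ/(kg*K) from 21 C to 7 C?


dT = 21 - (7) = 14 K
Q = m * cp * dT = 3772 * 2.13 * 14
Q = 112481 kJ

112481


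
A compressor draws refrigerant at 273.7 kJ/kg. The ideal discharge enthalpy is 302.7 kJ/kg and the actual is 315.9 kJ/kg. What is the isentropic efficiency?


dh_ideal = 302.7 - 273.7 = 29.0 kJ/kg
dh_actual = 315.9 - 273.7 = 42.2 kJ/kg
eta_s = dh_ideal / dh_actual = 29.0 / 42.2
eta_s = 0.6872

0.6872


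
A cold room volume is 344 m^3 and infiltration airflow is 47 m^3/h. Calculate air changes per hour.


ACH = flow / volume
ACH = 47 / 344
ACH = 0.137

0.137


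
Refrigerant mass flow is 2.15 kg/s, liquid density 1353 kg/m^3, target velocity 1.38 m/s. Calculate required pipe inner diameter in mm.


A = m_dot / (rho * v) = 2.15 / (1353 * 1.38) = 0.001151493728 m^2
d = sqrt(4*A/pi) * 1000
d = 38.3 mm

38.3


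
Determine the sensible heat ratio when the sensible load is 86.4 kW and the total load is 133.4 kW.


SHR = Q_sensible / Q_total
SHR = 86.4 / 133.4
SHR = 0.648

0.648


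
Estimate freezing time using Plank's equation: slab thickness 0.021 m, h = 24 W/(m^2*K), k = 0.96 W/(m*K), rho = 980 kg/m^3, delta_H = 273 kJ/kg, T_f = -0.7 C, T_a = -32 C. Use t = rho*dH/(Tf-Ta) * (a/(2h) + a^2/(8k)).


dT = -0.7 - (-32) = 31.3 K
term1 = a/(2h) = 0.021/(2*24) = 0.0004375
term2 = a^2/(8k) = 0.021^2/(8*0.96) = 0.000057421875
t = rho*dH*1000/dT * (term1 + term2)
t = 980*273*1000/31.3 * (0.0004375 + 0.000057421875)
t = 4230 s

4230


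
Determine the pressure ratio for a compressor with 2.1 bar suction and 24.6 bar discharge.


PR = P_high / P_low
PR = 24.6 / 2.1
PR = 11.714

11.714


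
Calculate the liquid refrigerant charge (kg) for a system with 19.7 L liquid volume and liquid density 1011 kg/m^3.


Charge = V * rho / 1000
Charge = 19.7 * 1011 / 1000
Charge = 19.92 kg

19.92


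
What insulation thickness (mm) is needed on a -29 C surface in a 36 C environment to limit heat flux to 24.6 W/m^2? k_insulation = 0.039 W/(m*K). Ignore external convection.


dT = 36 - (-29) = 65 K
thickness = k * dT / q_max * 1000
thickness = 0.039 * 65 / 24.6 * 1000
thickness = 103.0 mm

103.0


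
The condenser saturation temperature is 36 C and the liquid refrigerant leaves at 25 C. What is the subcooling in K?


Subcooling = T_cond - T_liquid
Subcooling = 36 - 25
Subcooling = 11 K

11


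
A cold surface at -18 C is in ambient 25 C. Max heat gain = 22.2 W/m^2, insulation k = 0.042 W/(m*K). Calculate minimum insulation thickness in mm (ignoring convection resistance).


dT = 25 - (-18) = 43 K
thickness = k * dT / q_max * 1000
thickness = 0.042 * 43 / 22.2 * 1000
thickness = 81.4 mm

81.4


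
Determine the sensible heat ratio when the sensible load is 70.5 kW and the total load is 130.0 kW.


SHR = Q_sensible / Q_total
SHR = 70.5 / 130.0
SHR = 0.542

0.542


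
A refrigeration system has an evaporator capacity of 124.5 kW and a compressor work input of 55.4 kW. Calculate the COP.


COP = Q_evap / W
COP = 124.5 / 55.4
COP = 2.247

2.247


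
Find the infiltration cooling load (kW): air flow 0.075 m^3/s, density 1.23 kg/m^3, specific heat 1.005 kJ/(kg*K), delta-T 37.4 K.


Q = V_dot * rho * cp * dT
Q = 0.075 * 1.23 * 1.005 * 37.4
Q = 3.467 kW

3.467


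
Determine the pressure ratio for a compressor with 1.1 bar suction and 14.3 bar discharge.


PR = P_high / P_low
PR = 14.3 / 1.1
PR = 13.0

13.0


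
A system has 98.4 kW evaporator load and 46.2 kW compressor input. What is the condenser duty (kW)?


Q_cond = Q_evap + W
Q_cond = 98.4 + 46.2
Q_cond = 144.6 kW

144.6


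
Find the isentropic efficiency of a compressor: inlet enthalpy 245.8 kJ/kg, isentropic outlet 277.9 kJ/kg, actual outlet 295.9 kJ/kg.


dh_ideal = 277.9 - 245.8 = 32.1 kJ/kg
dh_actual = 295.9 - 245.8 = 50.1 kJ/kg
eta_s = dh_ideal / dh_actual = 32.1 / 50.1
eta_s = 0.6407

0.6407


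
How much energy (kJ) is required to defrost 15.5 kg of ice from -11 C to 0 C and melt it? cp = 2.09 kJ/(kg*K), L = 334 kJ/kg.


Sensible heat = cp * dT = 2.09 * 11 = 22.99 kJ/kg
Total per kg = 22.99 + 334 = 356.99 kJ/kg
Q = m * total = 15.5 * 356.99
Q = 5533.3 kJ

5533.3


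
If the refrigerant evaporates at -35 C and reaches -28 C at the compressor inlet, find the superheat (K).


Superheat = T_suction - T_evap
Superheat = -28 - (-35)
Superheat = 7 K

7


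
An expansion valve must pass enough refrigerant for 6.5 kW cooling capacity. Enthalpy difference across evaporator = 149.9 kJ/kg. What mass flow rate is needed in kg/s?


m_dot = Q / dh
m_dot = 6.5 / 149.9
m_dot = 0.0434 kg/s

0.0434


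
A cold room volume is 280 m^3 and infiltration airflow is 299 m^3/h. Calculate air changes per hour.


ACH = flow / volume
ACH = 299 / 280
ACH = 1.068

1.068


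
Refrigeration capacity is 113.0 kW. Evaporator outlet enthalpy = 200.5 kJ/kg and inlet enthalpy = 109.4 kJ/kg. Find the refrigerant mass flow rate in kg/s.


dh = 200.5 - 109.4 = 91.1 kJ/kg
m_dot = Q / dh = 113.0 / 91.1 = 1.2404 kg/s

1.2404


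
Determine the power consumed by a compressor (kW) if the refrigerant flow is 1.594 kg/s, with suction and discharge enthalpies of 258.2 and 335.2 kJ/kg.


dh = 335.2 - 258.2 = 77.0 kJ/kg
W = m_dot * dh = 1.594 * 77.0 = 122.74 kW

122.74


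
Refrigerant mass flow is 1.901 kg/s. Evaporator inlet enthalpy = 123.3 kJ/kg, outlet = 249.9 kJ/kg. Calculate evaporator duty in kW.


dh = 249.9 - 123.3 = 126.6 kJ/kg
Q_evap = m_dot * dh = 1.901 * 126.6
Q_evap = 240.67 kW

240.67


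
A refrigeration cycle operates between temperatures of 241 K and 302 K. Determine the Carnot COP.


dT = 302 - 241 = 61 K
COP_carnot = T_cold / dT = 241 / 61
COP_carnot = 3.951

3.951


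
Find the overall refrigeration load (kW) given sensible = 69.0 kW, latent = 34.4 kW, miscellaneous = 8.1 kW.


Q_total = Q_s + Q_l + Q_misc
Q_total = 69.0 + 34.4 + 8.1
Q_total = 111.5 kW

111.5


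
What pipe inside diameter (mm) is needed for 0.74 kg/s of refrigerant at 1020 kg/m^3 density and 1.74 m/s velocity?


A = m_dot / (rho * v) = 0.74 / (1020 * 1.74) = 0.0004169483886 m^2
d = sqrt(4*A/pi) * 1000
d = 23.0 mm

23.0


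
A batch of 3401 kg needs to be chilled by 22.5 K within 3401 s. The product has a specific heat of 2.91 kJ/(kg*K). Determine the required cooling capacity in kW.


Q = m * cp * dT / t
Q = 3401 * 2.91 * 22.5 / 3401
Q = 65.475 kW

65.475


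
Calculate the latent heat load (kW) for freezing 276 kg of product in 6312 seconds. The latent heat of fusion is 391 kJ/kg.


Q_lat = m * h_fg / t
Q_lat = 276 * 391 / 6312
Q_lat = 17.1 kW

17.1


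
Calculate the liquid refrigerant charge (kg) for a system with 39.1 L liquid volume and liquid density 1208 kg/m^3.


Charge = V * rho / 1000
Charge = 39.1 * 1208 / 1000
Charge = 47.23 kg

47.23


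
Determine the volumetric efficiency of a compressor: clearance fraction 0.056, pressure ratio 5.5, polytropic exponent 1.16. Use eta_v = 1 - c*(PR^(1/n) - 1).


PR^(1/n) = 5.5^(1/1.16) = 4.34754111
eta_v = 1 - 0.056 * (4.34754111 - 1)
eta_v = 0.8125

0.8125


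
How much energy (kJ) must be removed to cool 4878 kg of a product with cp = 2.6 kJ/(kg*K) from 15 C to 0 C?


dT = 15 - (0) = 15 K
Q = m * cp * dT = 4878 * 2.6 * 15
Q = 190242 kJ

190242


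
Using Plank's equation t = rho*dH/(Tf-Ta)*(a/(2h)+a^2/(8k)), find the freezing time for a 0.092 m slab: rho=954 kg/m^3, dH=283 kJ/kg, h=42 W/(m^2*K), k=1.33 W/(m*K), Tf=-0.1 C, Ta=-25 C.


dT = -0.1 - (-25) = 24.9 K
term1 = a/(2h) = 0.092/(2*42) = 0.001095238095
term2 = a^2/(8k) = 0.092^2/(8*1.33) = 0.0007954887218
t = rho*dH*1000/dT * (term1 + term2)
t = 954*283*1000/24.9 * (0.001095238095 + 0.0007954887218)
t = 20500 s

20500


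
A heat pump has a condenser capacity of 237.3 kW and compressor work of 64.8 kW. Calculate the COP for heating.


COP_hp = Q_cond / W
COP_hp = 237.3 / 64.8
COP_hp = 3.662

3.662


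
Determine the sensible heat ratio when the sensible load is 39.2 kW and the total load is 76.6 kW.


SHR = Q_sensible / Q_total
SHR = 39.2 / 76.6
SHR = 0.512

0.512


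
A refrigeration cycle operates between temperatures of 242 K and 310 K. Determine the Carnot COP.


dT = 310 - 242 = 68 K
COP_carnot = T_cold / dT = 242 / 68
COP_carnot = 3.559

3.559


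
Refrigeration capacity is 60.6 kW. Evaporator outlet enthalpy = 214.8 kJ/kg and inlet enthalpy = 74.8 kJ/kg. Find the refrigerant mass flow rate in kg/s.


dh = 214.8 - 74.8 = 140.0 kJ/kg
m_dot = Q / dh = 60.6 / 140.0 = 0.4329 kg/s

0.4329


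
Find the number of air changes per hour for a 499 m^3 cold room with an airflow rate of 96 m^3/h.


ACH = flow / volume
ACH = 96 / 499
ACH = 0.192

0.192


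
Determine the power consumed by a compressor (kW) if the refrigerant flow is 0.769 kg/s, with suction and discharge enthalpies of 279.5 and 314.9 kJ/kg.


dh = 314.9 - 279.5 = 35.4 kJ/kg
W = m_dot * dh = 0.769 * 35.4 = 27.22 kW

27.22


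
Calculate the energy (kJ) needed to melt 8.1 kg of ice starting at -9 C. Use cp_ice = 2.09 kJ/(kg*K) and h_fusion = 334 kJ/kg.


Sensible heat = cp * dT = 2.09 * 9 = 18.81 kJ/kg
Total per kg = 18.81 + 334 = 352.81 kJ/kg
Q = m * total = 8.1 * 352.81
Q = 2857.8 kJ

2857.8


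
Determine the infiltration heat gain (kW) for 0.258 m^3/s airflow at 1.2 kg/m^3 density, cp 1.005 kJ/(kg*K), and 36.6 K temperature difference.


Q = V_dot * rho * cp * dT
Q = 0.258 * 1.2 * 1.005 * 36.6
Q = 11.388 kW

11.388


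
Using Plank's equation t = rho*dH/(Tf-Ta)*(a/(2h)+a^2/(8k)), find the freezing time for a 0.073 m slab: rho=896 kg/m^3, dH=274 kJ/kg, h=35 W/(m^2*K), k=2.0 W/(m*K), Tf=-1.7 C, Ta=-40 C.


dT = -1.7 - (-40) = 38.3 K
term1 = a/(2h) = 0.073/(2*35) = 0.001042857143
term2 = a^2/(8k) = 0.073^2/(8*2.0) = 0.0003330625
t = rho*dH*1000/dT * (term1 + term2)
t = 896*274*1000/38.3 * (0.001042857143 + 0.0003330625)
t = 8820 s

8820


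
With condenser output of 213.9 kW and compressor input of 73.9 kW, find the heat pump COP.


COP_hp = Q_cond / W
COP_hp = 213.9 / 73.9
COP_hp = 2.894

2.894


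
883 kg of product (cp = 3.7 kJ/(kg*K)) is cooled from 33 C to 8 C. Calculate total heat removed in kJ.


dT = 33 - (8) = 25 K
Q = m * cp * dT = 883 * 3.7 * 25
Q = 81678 kJ

81678


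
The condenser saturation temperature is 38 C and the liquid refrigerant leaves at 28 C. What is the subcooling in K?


Subcooling = T_cond - T_liquid
Subcooling = 38 - 28
Subcooling = 10 K

10


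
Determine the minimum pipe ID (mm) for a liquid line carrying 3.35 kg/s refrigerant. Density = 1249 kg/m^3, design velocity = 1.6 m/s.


A = m_dot / (rho * v) = 3.35 / (1249 * 1.6) = 0.001676341073 m^2
d = sqrt(4*A/pi) * 1000
d = 46.2 mm

46.2


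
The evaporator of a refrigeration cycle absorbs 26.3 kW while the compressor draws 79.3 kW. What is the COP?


COP = Q_evap / W
COP = 26.3 / 79.3
COP = 0.332

0.332


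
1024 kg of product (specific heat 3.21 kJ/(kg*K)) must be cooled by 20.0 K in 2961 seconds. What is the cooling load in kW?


Q = m * cp * dT / t
Q = 1024 * 3.21 * 20.0 / 2961
Q = 22.202 kW

22.202


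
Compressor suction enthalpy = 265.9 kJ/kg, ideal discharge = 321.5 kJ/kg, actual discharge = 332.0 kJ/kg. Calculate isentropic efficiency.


dh_ideal = 321.5 - 265.9 = 55.6 kJ/kg
dh_actual = 332.0 - 265.9 = 66.1 kJ/kg
eta_s = dh_ideal / dh_actual = 55.6 / 66.1
eta_s = 0.8411

0.8411


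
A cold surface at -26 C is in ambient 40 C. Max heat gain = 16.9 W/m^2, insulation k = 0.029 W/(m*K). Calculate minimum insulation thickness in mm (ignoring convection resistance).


dT = 40 - (-26) = 66 K
thickness = k * dT / q_max * 1000
thickness = 0.029 * 66 / 16.9 * 1000
thickness = 113.3 mm

113.3


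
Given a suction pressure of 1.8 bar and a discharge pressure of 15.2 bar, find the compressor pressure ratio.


PR = P_high / P_low
PR = 15.2 / 1.8
PR = 8.444

8.444


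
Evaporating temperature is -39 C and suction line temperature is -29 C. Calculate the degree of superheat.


Superheat = T_suction - T_evap
Superheat = -29 - (-39)
Superheat = 10 K

10


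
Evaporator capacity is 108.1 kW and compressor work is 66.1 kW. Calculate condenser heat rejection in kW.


Q_cond = Q_evap + W
Q_cond = 108.1 + 66.1
Q_cond = 174.2 kW

174.2


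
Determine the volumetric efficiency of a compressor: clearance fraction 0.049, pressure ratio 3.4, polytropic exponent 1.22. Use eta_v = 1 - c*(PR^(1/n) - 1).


PR^(1/n) = 3.4^(1/1.22) = 2.7267069
eta_v = 1 - 0.049 * (2.7267069 - 1)
eta_v = 0.9154

0.9154


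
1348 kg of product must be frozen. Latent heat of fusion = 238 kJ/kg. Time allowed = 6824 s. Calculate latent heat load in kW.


Q_lat = m * h_fg / t
Q_lat = 1348 * 238 / 6824
Q_lat = 47.01 kW

47.01


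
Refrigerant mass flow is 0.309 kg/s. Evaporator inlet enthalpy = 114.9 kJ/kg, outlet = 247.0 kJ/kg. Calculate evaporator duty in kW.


dh = 247.0 - 114.9 = 132.1 kJ/kg
Q_evap = m_dot * dh = 0.309 * 132.1
Q_evap = 40.82 kW

40.82


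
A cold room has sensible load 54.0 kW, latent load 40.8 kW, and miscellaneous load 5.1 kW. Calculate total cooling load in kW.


Q_total = Q_s + Q_l + Q_misc
Q_total = 54.0 + 40.8 + 5.1
Q_total = 99.9 kW

99.9


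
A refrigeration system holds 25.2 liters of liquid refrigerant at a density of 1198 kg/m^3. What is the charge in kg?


Charge = V * rho / 1000
Charge = 25.2 * 1198 / 1000
Charge = 30.19 kg

30.19


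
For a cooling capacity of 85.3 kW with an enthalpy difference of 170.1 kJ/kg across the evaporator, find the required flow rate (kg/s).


m_dot = Q / dh
m_dot = 85.3 / 170.1
m_dot = 0.5015 kg/s

0.5015


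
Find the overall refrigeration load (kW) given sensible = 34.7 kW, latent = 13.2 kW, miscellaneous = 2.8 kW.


Q_total = Q_s + Q_l + Q_misc
Q_total = 34.7 + 13.2 + 2.8
Q_total = 50.7 kW

50.7


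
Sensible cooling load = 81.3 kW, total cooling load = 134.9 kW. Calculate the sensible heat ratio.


SHR = Q_sensible / Q_total
SHR = 81.3 / 134.9
SHR = 0.603

0.603


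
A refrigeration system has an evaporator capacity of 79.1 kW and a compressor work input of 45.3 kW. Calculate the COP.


COP = Q_evap / W
COP = 79.1 / 45.3
COP = 1.746

1.746


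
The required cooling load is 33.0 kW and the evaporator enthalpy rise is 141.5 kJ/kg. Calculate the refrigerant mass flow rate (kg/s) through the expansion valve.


m_dot = Q / dh
m_dot = 33.0 / 141.5
m_dot = 0.2332 kg/s

0.2332


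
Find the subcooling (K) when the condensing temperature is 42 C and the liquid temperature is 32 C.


Subcooling = T_cond - T_liquid
Subcooling = 42 - 32
Subcooling = 10 K

10


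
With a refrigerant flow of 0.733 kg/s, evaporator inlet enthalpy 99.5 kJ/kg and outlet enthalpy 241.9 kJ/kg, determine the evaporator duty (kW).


dh = 241.9 - 99.5 = 142.4 kJ/kg
Q_evap = m_dot * dh = 0.733 * 142.4
Q_evap = 104.38 kW

104.38


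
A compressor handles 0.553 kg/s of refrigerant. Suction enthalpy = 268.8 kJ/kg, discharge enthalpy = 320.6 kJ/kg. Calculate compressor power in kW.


dh = 320.6 - 268.8 = 51.8 kJ/kg
W = m_dot * dh = 0.553 * 51.8 = 28.65 kW

28.65


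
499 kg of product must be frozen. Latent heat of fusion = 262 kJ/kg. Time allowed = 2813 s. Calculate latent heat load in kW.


Q_lat = m * h_fg / t
Q_lat = 499 * 262 / 2813
Q_lat = 46.48 kW

46.48


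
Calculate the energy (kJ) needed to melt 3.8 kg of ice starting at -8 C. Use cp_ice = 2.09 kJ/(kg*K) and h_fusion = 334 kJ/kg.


Sensible heat = cp * dT = 2.09 * 8 = 16.72 kJ/kg
Total per kg = 16.72 + 334 = 350.72 kJ/kg
Q = m * total = 3.8 * 350.72
Q = 1332.7 kJ

1332.7
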